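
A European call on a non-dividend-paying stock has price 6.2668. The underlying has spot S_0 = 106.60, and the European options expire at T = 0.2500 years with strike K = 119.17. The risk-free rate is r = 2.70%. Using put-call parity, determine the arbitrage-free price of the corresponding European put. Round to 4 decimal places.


Answer: Put price = 18.0351

Derivation:
Put-call parity: C - P = S_0 * exp(-qT) - K * exp(-rT).
S_0 * exp(-qT) = 106.6000 * 1.00000000 = 106.60000000
K * exp(-rT) = 119.1700 * 0.99327273 = 118.36831124
P = C - S*exp(-qT) + K*exp(-rT)
P = 6.2668 - 106.60000000 + 118.36831124 = 18.0351


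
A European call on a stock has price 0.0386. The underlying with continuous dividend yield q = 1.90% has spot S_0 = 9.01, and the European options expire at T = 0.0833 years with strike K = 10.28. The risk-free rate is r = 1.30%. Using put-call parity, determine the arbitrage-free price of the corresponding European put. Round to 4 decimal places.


Answer: Put price = 1.3117

Derivation:
Put-call parity: C - P = S_0 * exp(-qT) - K * exp(-rT).
S_0 * exp(-qT) = 9.0100 * 0.99841855 = 8.99575115
K * exp(-rT) = 10.2800 * 0.99891769 = 10.26887381
P = C - S*exp(-qT) + K*exp(-rT)
P = 0.0386 - 8.99575115 + 10.26887381 = 1.3117


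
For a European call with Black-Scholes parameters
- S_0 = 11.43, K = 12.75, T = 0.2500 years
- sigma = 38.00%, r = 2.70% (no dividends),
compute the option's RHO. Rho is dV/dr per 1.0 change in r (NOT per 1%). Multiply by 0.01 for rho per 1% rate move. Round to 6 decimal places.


Answer: Rho = 0.832095

Derivation:
d1 = -0.4446831253; d2 = -0.6346831253
phi(d1) = 0.3613854817; exp(-qT) = 1.0000000000; exp(-rT) = 0.9932727301
N(d2) = 0.2628175508
Rho = K*T*exp(-rT)*N(d2) = 12.7500 * 0.2500 * 0.9932727301 * 0.2628175508 = 0.832095


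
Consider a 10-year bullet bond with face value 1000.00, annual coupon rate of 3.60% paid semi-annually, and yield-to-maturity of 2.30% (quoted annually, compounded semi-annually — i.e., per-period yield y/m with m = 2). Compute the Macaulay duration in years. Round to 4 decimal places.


Answer: Macaulay duration = 8.5831 years

Derivation:
Coupon per period c = face * coupon_rate / m = 18.000000
Periods per year m = 2; per-period yield y/m = 0.011500
Number of cashflows N = 20
Cashflows (t years, CF_t, discount factor 1/(1+y/m)^(m*t), PV):
  t = 0.5000: CF_t = 18.000000, DF = 0.988631, PV = 17.795353
  t = 1.0000: CF_t = 18.000000, DF = 0.977391, PV = 17.593034
  t = 1.5000: CF_t = 18.000000, DF = 0.966279, PV = 17.393014
  t = 2.0000: CF_t = 18.000000, DF = 0.955293, PV = 17.195268
  t = 2.5000: CF_t = 18.000000, DF = 0.944432, PV = 16.999771
  t = 3.0000: CF_t = 18.000000, DF = 0.933694, PV = 16.806496
  t = 3.5000: CF_t = 18.000000, DF = 0.923079, PV = 16.615419
  t = 4.0000: CF_t = 18.000000, DF = 0.912584, PV = 16.426514
  t = 4.5000: CF_t = 18.000000, DF = 0.902209, PV = 16.239757
  t = 5.0000: CF_t = 18.000000, DF = 0.891951, PV = 16.055123
  t = 5.5000: CF_t = 18.000000, DF = 0.881810, PV = 15.872588
  t = 6.0000: CF_t = 18.000000, DF = 0.871785, PV = 15.692129
  t = 6.5000: CF_t = 18.000000, DF = 0.861873, PV = 15.513721
  t = 7.0000: CF_t = 18.000000, DF = 0.852075, PV = 15.337341
  t = 7.5000: CF_t = 18.000000, DF = 0.842387, PV = 15.162967
  t = 8.0000: CF_t = 18.000000, DF = 0.832810, PV = 14.990576
  t = 8.5000: CF_t = 18.000000, DF = 0.823341, PV = 14.820144
  t = 9.0000: CF_t = 18.000000, DF = 0.813981, PV = 14.651650
  t = 9.5000: CF_t = 18.000000, DF = 0.804726, PV = 14.485072
  t = 10.0000: CF_t = 1018.000000, DF = 0.795577, PV = 809.897458
Price P = sum_t PV_t = 1115.543395
Macaulay numerator sum_t t * PV_t:
  t * PV_t at t = 0.5000: 8.897677
  t * PV_t at t = 1.0000: 17.593034
  t * PV_t at t = 1.5000: 26.089521
  t * PV_t at t = 2.0000: 34.390537
  t * PV_t at t = 2.5000: 42.499427
  t * PV_t at t = 3.0000: 50.419489
  t * PV_t at t = 3.5000: 58.153966
  t * PV_t at t = 4.0000: 65.706056
  t * PV_t at t = 4.5000: 73.078906
  t * PV_t at t = 5.0000: 80.275614
  t * PV_t at t = 5.5000: 87.299235
  t * PV_t at t = 6.0000: 94.152772
  t * PV_t at t = 6.5000: 100.839186
  t * PV_t at t = 7.0000: 107.361390
  t * PV_t at t = 7.5000: 113.722255
  t * PV_t at t = 8.0000: 119.924605
  t * PV_t at t = 8.5000: 125.971224
  t * PV_t at t = 9.0000: 131.864850
  t * PV_t at t = 9.5000: 137.608181
  t * PV_t at t = 10.0000: 8098.974580
Macaulay duration D = (sum_t t * PV_t) / P = 9574.822504 / 1115.543395 = 8.583102


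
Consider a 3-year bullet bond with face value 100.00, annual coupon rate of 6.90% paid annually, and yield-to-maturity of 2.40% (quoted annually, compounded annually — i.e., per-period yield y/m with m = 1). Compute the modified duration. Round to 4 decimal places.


Answer: Modified duration = 2.7562

Derivation:
Coupon per period c = face * coupon_rate / m = 6.900000
Periods per year m = 1; per-period yield y/m = 0.024000
Number of cashflows N = 3
Cashflows (t years, CF_t, discount factor 1/(1+y/m)^(m*t), PV):
  t = 1.0000: CF_t = 6.900000, DF = 0.976562, PV = 6.738281
  t = 2.0000: CF_t = 6.900000, DF = 0.953674, PV = 6.580353
  t = 3.0000: CF_t = 106.900000, DF = 0.931323, PV = 99.558383
Price P = sum_t PV_t = 112.877017
First compute Macaulay numerator sum_t t * PV_t:
  t * PV_t at t = 1.0000: 6.738281
  t * PV_t at t = 2.0000: 13.160706
  t * PV_t at t = 3.0000: 298.675150
Macaulay duration D = 318.574136 / 112.877017 = 2.822312
Modified duration = D / (1 + y/m) = 2.822312 / (1 + 0.024000) = 2.756164


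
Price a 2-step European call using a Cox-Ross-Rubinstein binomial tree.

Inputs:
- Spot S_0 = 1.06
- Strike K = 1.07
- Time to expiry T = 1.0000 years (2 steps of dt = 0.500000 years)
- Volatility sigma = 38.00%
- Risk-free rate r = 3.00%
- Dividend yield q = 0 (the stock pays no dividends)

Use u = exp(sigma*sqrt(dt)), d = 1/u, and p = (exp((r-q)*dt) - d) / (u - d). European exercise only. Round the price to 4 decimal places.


dt = T/N = 0.500000
u = exp(sigma*sqrt(dt)) = 1.308263; d = 1/u = 0.764372
p = (exp((r-q)*dt) - d) / (u - d) = 0.461013
Discount per step: exp(-r*dt) = 0.985112
Stock lattice S(k, i) with i counting down-moves:
  k=0: S(0,0) = 1.0600
  k=1: S(1,0) = 1.3868; S(1,1) = 0.8102
  k=2: S(2,0) = 1.8142; S(2,1) = 1.0600; S(2,2) = 0.6193
Terminal payoffs V(N, i) = max(S_T - K, 0):
  V(2,0) = 0.744246; V(2,1) = 0.000000; V(2,2) = 0.000000
Backward induction: V(k, i) = exp(-r*dt) * [p * V(k+1, i) + (1-p) * V(k+1, i+1)].
  V(1,0) = exp(-r*dt) * [p*0.744246 + (1-p)*0.000000] = 0.337999
  V(1,1) = exp(-r*dt) * [p*0.000000 + (1-p)*0.000000] = 0.000000
  V(0,0) = exp(-r*dt) * [p*0.337999 + (1-p)*0.000000] = 0.153502

Answer: Price = V(0,0) = 0.1535


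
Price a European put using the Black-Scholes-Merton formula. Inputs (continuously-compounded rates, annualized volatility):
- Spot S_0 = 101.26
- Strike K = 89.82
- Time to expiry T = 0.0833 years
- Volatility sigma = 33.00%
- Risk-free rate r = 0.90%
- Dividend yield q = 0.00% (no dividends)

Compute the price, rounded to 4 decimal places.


d1 = (ln(S/K) + (r - q + 0.5*sigma^2) * T) / (sigma * sqrt(T)) = 1.31419854
d2 = d1 - sigma * sqrt(T) = 1.21895480
exp(-rT) = 0.99925058; exp(-qT) = 1.00000000
P = K * exp(-rT) * N(-d2) - S_0 * exp(-qT) * N(-d1)
N(-d1) = 0.09438970; N(-d2) = 0.11143067
P = 89.8200 * 0.99925058 * 0.11143067 - 101.2600 * 1.00000000 * 0.09438970 = 0.4433

Answer: Price = 0.4433


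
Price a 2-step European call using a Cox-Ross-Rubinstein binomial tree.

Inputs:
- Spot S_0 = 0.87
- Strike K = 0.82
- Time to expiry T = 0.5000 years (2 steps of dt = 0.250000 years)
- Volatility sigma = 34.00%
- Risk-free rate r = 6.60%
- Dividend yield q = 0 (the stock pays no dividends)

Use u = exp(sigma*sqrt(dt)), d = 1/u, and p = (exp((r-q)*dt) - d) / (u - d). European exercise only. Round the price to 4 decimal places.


Answer: Price = V(0,0) = 0.1240

Derivation:
dt = T/N = 0.250000
u = exp(sigma*sqrt(dt)) = 1.185305; d = 1/u = 0.843665
p = (exp((r-q)*dt) - d) / (u - d) = 0.506299
Discount per step: exp(-r*dt) = 0.983635
Stock lattice S(k, i) with i counting down-moves:
  k=0: S(0,0) = 0.8700
  k=1: S(1,0) = 1.0312; S(1,1) = 0.7340
  k=2: S(2,0) = 1.2223; S(2,1) = 0.8700; S(2,2) = 0.6192
Terminal payoffs V(N, i) = max(S_T - K, 0):
  V(2,0) = 0.402304; V(2,1) = 0.050000; V(2,2) = 0.000000
Backward induction: V(k, i) = exp(-r*dt) * [p * V(k+1, i) + (1-p) * V(k+1, i+1)].
  V(1,0) = exp(-r*dt) * [p*0.402304 + (1-p)*0.050000] = 0.224634
  V(1,1) = exp(-r*dt) * [p*0.050000 + (1-p)*0.000000] = 0.024901
  V(0,0) = exp(-r*dt) * [p*0.224634 + (1-p)*0.024901] = 0.123963


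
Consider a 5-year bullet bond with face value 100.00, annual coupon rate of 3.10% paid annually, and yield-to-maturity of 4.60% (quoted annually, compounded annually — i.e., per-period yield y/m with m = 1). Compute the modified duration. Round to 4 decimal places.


Coupon per period c = face * coupon_rate / m = 3.100000
Periods per year m = 1; per-period yield y/m = 0.046000
Number of cashflows N = 5
Cashflows (t years, CF_t, discount factor 1/(1+y/m)^(m*t), PV):
  t = 1.0000: CF_t = 3.100000, DF = 0.956023, PV = 2.963671
  t = 2.0000: CF_t = 3.100000, DF = 0.913980, PV = 2.833338
  t = 3.0000: CF_t = 3.100000, DF = 0.873786, PV = 2.708736
  t = 4.0000: CF_t = 3.100000, DF = 0.835359, PV = 2.589614
  t = 5.0000: CF_t = 103.100000, DF = 0.798623, PV = 82.337987
Price P = sum_t PV_t = 93.433345
First compute Macaulay numerator sum_t t * PV_t:
  t * PV_t at t = 1.0000: 2.963671
  t * PV_t at t = 2.0000: 5.666675
  t * PV_t at t = 3.0000: 8.126207
  t * PV_t at t = 4.0000: 10.358454
  t * PV_t at t = 5.0000: 411.689933
Macaulay duration D = 438.804940 / 93.433345 = 4.696449
Modified duration = D / (1 + y/m) = 4.696449 / (1 + 0.046000) = 4.489913

Answer: Modified duration = 4.4899


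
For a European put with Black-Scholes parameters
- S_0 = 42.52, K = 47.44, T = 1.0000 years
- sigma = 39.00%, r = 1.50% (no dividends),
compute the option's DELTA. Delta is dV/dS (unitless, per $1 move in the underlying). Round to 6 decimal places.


d1 = -0.0472851313; d2 = -0.4372851313
phi(d1) = 0.3984965353; exp(-qT) = 1.0000000000; exp(-rT) = 0.9851119396
N(-d1) = 0.5188570108
Delta = -exp(-qT) * N(-d1) = -1.0000000000 * 0.5188570108 = -0.518857

Answer: Delta = -0.518857


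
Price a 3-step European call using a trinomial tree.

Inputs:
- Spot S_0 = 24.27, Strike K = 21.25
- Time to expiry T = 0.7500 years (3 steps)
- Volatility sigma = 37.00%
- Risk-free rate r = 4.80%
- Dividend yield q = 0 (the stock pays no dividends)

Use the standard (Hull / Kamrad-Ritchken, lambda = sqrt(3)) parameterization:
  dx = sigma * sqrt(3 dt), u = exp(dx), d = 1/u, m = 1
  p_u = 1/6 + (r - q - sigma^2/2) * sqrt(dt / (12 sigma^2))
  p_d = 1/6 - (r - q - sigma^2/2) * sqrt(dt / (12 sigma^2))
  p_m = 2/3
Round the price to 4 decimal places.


dt = T/N = 0.250000; dx = sigma*sqrt(3*dt) = 0.320429
u = exp(dx) = 1.377719; d = 1/u = 0.725837
p_u = 0.158689, p_m = 0.666667, p_d = 0.174644
Discount per step: exp(-r*dt) = 0.988072
Stock lattice S(k, j) with j the centered position index:
  k=0: S(0,+0) = 24.2700
  k=1: S(1,-1) = 17.6161; S(1,+0) = 24.2700; S(1,+1) = 33.4372
  k=2: S(2,-2) = 12.7864; S(2,-1) = 17.6161; S(2,+0) = 24.2700; S(2,+1) = 33.4372; S(2,+2) = 46.0671
  k=3: S(3,-3) = 9.2808; S(3,-2) = 12.7864; S(3,-1) = 17.6161; S(3,+0) = 24.2700; S(3,+1) = 33.4372; S(3,+2) = 46.0671; S(3,+3) = 63.4676
Terminal payoffs V(N, j) = max(S_T - K, 0):
  V(3,-3) = 0.000000; V(3,-2) = 0.000000; V(3,-1) = 0.000000; V(3,+0) = 3.020000; V(3,+1) = 12.187246; V(3,+2) = 24.817136; V(3,+3) = 42.217580
Backward induction: V(k, j) = exp(-r*dt) * [p_u * V(k+1, j+1) + p_m * V(k+1, j) + p_d * V(k+1, j-1)]
  V(2,-2) = exp(-r*dt) * [p_u*0.000000 + p_m*0.000000 + p_d*0.000000] = 0.000000
  V(2,-1) = exp(-r*dt) * [p_u*3.020000 + p_m*0.000000 + p_d*0.000000] = 0.473525
  V(2,+0) = exp(-r*dt) * [p_u*12.187246 + p_m*3.020000 + p_d*0.000000] = 3.900232
  V(2,+1) = exp(-r*dt) * [p_u*24.817136 + p_m*12.187246 + p_d*3.020000] = 12.440282
  V(2,+2) = exp(-r*dt) * [p_u*42.217580 + p_m*24.817136 + p_d*12.187246] = 25.070007
  V(1,-1) = exp(-r*dt) * [p_u*3.900232 + p_m*0.473525 + p_d*0.000000] = 0.923459
  V(1,+0) = exp(-r*dt) * [p_u*12.440282 + p_m*3.900232 + p_d*0.473525] = 4.601440
  V(1,+1) = exp(-r*dt) * [p_u*25.070007 + p_m*12.440282 + p_d*3.900232] = 12.798504
  V(0,+0) = exp(-r*dt) * [p_u*12.798504 + p_m*4.601440 + p_d*0.923459] = 5.197145

Answer: Price = V(0,0) = 5.1971


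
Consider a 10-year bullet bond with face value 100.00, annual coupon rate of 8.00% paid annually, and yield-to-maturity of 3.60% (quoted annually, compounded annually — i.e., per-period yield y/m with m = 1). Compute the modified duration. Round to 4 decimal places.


Answer: Modified duration = 7.4082

Derivation:
Coupon per period c = face * coupon_rate / m = 8.000000
Periods per year m = 1; per-period yield y/m = 0.036000
Number of cashflows N = 10
Cashflows (t years, CF_t, discount factor 1/(1+y/m)^(m*t), PV):
  t = 1.0000: CF_t = 8.000000, DF = 0.965251, PV = 7.722008
  t = 2.0000: CF_t = 8.000000, DF = 0.931709, PV = 7.453675
  t = 3.0000: CF_t = 8.000000, DF = 0.899333, PV = 7.194667
  t = 4.0000: CF_t = 8.000000, DF = 0.868082, PV = 6.944660
  t = 5.0000: CF_t = 8.000000, DF = 0.837917, PV = 6.703339
  t = 6.0000: CF_t = 8.000000, DF = 0.808801, PV = 6.470405
  t = 7.0000: CF_t = 8.000000, DF = 0.780696, PV = 6.245565
  t = 8.0000: CF_t = 8.000000, DF = 0.753567, PV = 6.028537
  t = 9.0000: CF_t = 8.000000, DF = 0.727381, PV = 5.819051
  t = 10.0000: CF_t = 108.000000, DF = 0.702106, PV = 75.827406
Price P = sum_t PV_t = 136.409314
First compute Macaulay numerator sum_t t * PV_t:
  t * PV_t at t = 1.0000: 7.722008
  t * PV_t at t = 2.0000: 14.907351
  t * PV_t at t = 3.0000: 21.584002
  t * PV_t at t = 4.0000: 27.778639
  t * PV_t at t = 5.0000: 33.516697
  t * PV_t at t = 6.0000: 38.822429
  t * PV_t at t = 7.0000: 43.718952
  t * PV_t at t = 8.0000: 48.228297
  t * PV_t at t = 9.0000: 52.371462
  t * PV_t at t = 10.0000: 758.274064
Macaulay duration D = 1046.923900 / 136.409314 = 7.674871
Modified duration = D / (1 + y/m) = 7.674871 / (1 + 0.036000) = 7.408177


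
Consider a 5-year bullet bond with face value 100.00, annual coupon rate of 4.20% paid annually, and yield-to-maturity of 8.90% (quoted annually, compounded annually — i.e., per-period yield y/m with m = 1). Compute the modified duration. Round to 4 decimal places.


Coupon per period c = face * coupon_rate / m = 4.200000
Periods per year m = 1; per-period yield y/m = 0.089000
Number of cashflows N = 5
Cashflows (t years, CF_t, discount factor 1/(1+y/m)^(m*t), PV):
  t = 1.0000: CF_t = 4.200000, DF = 0.918274, PV = 3.856749
  t = 2.0000: CF_t = 4.200000, DF = 0.843226, PV = 3.541551
  t = 3.0000: CF_t = 4.200000, DF = 0.774313, PV = 3.252113
  t = 4.0000: CF_t = 4.200000, DF = 0.711031, PV = 2.986330
  t = 5.0000: CF_t = 104.200000, DF = 0.652921, PV = 68.034363
Price P = sum_t PV_t = 81.671106
First compute Macaulay numerator sum_t t * PV_t:
  t * PV_t at t = 1.0000: 3.856749
  t * PV_t at t = 2.0000: 7.083103
  t * PV_t at t = 3.0000: 9.756340
  t * PV_t at t = 4.0000: 11.945319
  t * PV_t at t = 5.0000: 340.171813
Macaulay duration D = 372.813324 / 81.671106 = 4.564813
Modified duration = D / (1 + y/m) = 4.564813 / (1 + 0.089000) = 4.191747

Answer: Modified duration = 4.1917


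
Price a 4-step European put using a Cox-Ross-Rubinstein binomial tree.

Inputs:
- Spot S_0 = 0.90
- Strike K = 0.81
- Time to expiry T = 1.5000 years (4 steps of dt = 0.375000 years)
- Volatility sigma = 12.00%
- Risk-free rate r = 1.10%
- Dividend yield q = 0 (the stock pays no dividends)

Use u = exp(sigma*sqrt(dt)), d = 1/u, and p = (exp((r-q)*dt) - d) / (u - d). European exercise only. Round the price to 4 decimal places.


dt = T/N = 0.375000
u = exp(sigma*sqrt(dt)) = 1.076252; d = 1/u = 0.929150
p = (exp((r-q)*dt) - d) / (u - d) = 0.509737
Discount per step: exp(-r*dt) = 0.995883
Stock lattice S(k, i) with i counting down-moves:
  k=0: S(0,0) = 0.9000
  k=1: S(1,0) = 0.9686; S(1,1) = 0.8362
  k=2: S(2,0) = 1.0425; S(2,1) = 0.9000; S(2,2) = 0.7770
  k=3: S(3,0) = 1.1220; S(3,1) = 0.9686; S(3,2) = 0.8362; S(3,3) = 0.7219
  k=4: S(4,0) = 1.2075; S(4,1) = 1.0425; S(4,2) = 0.9000; S(4,3) = 0.7770; S(4,4) = 0.6708
Terminal payoffs V(N, i) = max(K - S_T, 0):
  V(4,0) = 0.000000; V(4,1) = 0.000000; V(4,2) = 0.000000; V(4,3) = 0.033012; V(4,4) = 0.139210
Backward induction: V(k, i) = exp(-r*dt) * [p * V(k+1, i) + (1-p) * V(k+1, i+1)].
  V(3,0) = exp(-r*dt) * [p*0.000000 + (1-p)*0.000000] = 0.000000
  V(3,1) = exp(-r*dt) * [p*0.000000 + (1-p)*0.000000] = 0.000000
  V(3,2) = exp(-r*dt) * [p*0.000000 + (1-p)*0.033012] = 0.016118
  V(3,3) = exp(-r*dt) * [p*0.033012 + (1-p)*0.139210] = 0.084727
  V(2,0) = exp(-r*dt) * [p*0.000000 + (1-p)*0.000000] = 0.000000
  V(2,1) = exp(-r*dt) * [p*0.000000 + (1-p)*0.016118] = 0.007869
  V(2,2) = exp(-r*dt) * [p*0.016118 + (1-p)*0.084727] = 0.049549
  V(1,0) = exp(-r*dt) * [p*0.000000 + (1-p)*0.007869] = 0.003842
  V(1,1) = exp(-r*dt) * [p*0.007869 + (1-p)*0.049549] = 0.028187
  V(0,0) = exp(-r*dt) * [p*0.003842 + (1-p)*0.028187] = 0.015713

Answer: Price = V(0,0) = 0.0157


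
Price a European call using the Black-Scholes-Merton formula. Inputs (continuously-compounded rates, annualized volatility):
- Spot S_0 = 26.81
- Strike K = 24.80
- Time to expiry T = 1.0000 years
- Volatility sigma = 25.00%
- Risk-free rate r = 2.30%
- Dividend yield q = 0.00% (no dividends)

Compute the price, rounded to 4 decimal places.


Answer: Price = 4.0288

Derivation:
d1 = (ln(S/K) + (r - q + 0.5*sigma^2) * T) / (sigma * sqrt(T)) = 0.52872520
d2 = d1 - sigma * sqrt(T) = 0.27872520
exp(-rT) = 0.97726248; exp(-qT) = 1.00000000
C = S_0 * exp(-qT) * N(d1) - K * exp(-rT) * N(d2)
N(d1) = 0.70150195; N(d2) = 0.60977214
C = 26.8100 * 1.00000000 * 0.70150195 - 24.8000 * 0.97726248 * 0.60977214 = 4.0288


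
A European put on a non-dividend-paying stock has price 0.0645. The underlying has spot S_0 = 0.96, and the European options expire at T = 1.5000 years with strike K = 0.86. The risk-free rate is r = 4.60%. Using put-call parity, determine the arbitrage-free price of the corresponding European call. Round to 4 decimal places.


Answer: Call price = 0.2218

Derivation:
Put-call parity: C - P = S_0 * exp(-qT) - K * exp(-rT).
S_0 * exp(-qT) = 0.9600 * 1.00000000 = 0.96000000
K * exp(-rT) = 0.8600 * 0.93332668 = 0.80266094
C = P + S*exp(-qT) - K*exp(-rT)
C = 0.0645 + 0.96000000 - 0.80266094 = 0.2218


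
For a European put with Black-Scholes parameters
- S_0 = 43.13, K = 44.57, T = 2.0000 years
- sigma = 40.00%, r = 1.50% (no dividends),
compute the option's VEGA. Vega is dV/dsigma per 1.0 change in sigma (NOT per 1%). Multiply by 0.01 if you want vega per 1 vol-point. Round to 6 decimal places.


Answer: Vega = 23.412319

Derivation:
d1 = 0.2778184071; d2 = -0.2878670178
phi(d1) = 0.3838397747; exp(-qT) = 1.0000000000; exp(-rT) = 0.9704455335
Vega = S * exp(-qT) * phi(d1) * sqrt(T) = 43.1300 * 1.0000000000 * 0.3838397747 * 1.4142135624 = 23.412319


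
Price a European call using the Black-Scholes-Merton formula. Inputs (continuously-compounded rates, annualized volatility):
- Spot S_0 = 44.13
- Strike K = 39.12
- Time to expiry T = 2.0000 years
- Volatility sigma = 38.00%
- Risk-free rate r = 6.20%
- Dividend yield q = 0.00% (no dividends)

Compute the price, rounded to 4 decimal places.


d1 = (ln(S/K) + (r - q + 0.5*sigma^2) * T) / (sigma * sqrt(T)) = 0.72367909
d2 = d1 - sigma * sqrt(T) = 0.18627794
exp(-rT) = 0.88337984; exp(-qT) = 1.00000000
C = S_0 * exp(-qT) * N(d1) - K * exp(-rT) * N(d2)
N(d1) = 0.76536861; N(d2) = 0.57388660
C = 44.1300 * 1.00000000 * 0.76536861 - 39.1200 * 0.88337984 * 0.57388660 = 13.9434

Answer: Price = 13.9434


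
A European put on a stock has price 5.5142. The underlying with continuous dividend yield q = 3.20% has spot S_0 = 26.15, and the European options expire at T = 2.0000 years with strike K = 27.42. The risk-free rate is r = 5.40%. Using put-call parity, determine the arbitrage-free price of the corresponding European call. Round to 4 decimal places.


Answer: Call price = 5.4301

Derivation:
Put-call parity: C - P = S_0 * exp(-qT) - K * exp(-rT).
S_0 * exp(-qT) = 26.1500 * 0.93800500 = 24.52883074
K * exp(-rT) = 27.4200 * 0.89762760 = 24.61294869
C = P + S*exp(-qT) - K*exp(-rT)
C = 5.5142 + 24.52883074 - 24.61294869 = 5.4301


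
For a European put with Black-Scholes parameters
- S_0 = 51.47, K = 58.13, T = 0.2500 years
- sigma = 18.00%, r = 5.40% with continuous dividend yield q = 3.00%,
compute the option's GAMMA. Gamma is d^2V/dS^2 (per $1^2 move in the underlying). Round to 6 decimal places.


Answer: Gamma = 0.039607

Derivation:
d1 = -1.2403640894; d2 = -1.3303640894
phi(d1) = 0.1848537938; exp(-qT) = 0.9925280548; exp(-rT) = 0.9865907163
Gamma = exp(-qT) * phi(d1) / (S * sigma * sqrt(T)) = 0.9925280548 * 0.1848537938 / (51.4700 * 0.1800 * 0.5000000000) = 0.039607


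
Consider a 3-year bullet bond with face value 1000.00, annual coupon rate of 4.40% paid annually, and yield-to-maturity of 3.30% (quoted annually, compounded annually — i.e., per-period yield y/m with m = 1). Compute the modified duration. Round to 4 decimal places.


Answer: Modified duration = 2.7855

Derivation:
Coupon per period c = face * coupon_rate / m = 44.000000
Periods per year m = 1; per-period yield y/m = 0.033000
Number of cashflows N = 3
Cashflows (t years, CF_t, discount factor 1/(1+y/m)^(m*t), PV):
  t = 1.0000: CF_t = 44.000000, DF = 0.968054, PV = 42.594385
  t = 2.0000: CF_t = 44.000000, DF = 0.937129, PV = 41.233674
  t = 3.0000: CF_t = 1044.000000, DF = 0.907192, PV = 947.108063
Price P = sum_t PV_t = 1030.936123
First compute Macaulay numerator sum_t t * PV_t:
  t * PV_t at t = 1.0000: 42.594385
  t * PV_t at t = 2.0000: 82.467348
  t * PV_t at t = 3.0000: 2841.324190
Macaulay duration D = 2966.385924 / 1030.936123 = 2.877371
Modified duration = D / (1 + y/m) = 2.877371 / (1 + 0.033000) = 2.785451


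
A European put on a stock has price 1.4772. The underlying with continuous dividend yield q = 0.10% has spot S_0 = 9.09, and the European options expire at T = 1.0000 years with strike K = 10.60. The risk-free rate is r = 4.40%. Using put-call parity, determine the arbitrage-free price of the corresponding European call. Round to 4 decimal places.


Put-call parity: C - P = S_0 * exp(-qT) - K * exp(-rT).
S_0 * exp(-qT) = 9.0900 * 0.99900050 = 9.08091454
K * exp(-rT) = 10.6000 * 0.95695396 = 10.14371195
C = P + S*exp(-qT) - K*exp(-rT)
C = 1.4772 + 9.08091454 - 10.14371195 = 0.4144

Answer: Call price = 0.4144


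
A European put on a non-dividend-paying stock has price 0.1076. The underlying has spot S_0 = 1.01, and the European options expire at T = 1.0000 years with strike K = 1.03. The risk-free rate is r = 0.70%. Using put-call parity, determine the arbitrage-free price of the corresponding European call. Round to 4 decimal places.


Put-call parity: C - P = S_0 * exp(-qT) - K * exp(-rT).
S_0 * exp(-qT) = 1.0100 * 1.00000000 = 1.01000000
K * exp(-rT) = 1.0300 * 0.99302444 = 1.02281518
C = P + S*exp(-qT) - K*exp(-rT)
C = 0.1076 + 1.01000000 - 1.02281518 = 0.0948

Answer: Call price = 0.0948


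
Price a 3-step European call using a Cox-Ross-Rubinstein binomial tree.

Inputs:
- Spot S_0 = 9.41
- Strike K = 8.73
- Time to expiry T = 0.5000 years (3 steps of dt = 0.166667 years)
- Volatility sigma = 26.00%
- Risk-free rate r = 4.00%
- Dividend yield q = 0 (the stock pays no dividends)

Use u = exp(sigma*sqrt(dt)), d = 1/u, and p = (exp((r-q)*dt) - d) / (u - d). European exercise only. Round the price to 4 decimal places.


Answer: Price = V(0,0) = 1.1746

Derivation:
dt = T/N = 0.166667
u = exp(sigma*sqrt(dt)) = 1.111983; d = 1/u = 0.899295
p = (exp((r-q)*dt) - d) / (u - d) = 0.504938
Discount per step: exp(-r*dt) = 0.993356
Stock lattice S(k, i) with i counting down-moves:
  k=0: S(0,0) = 9.4100
  k=1: S(1,0) = 10.4638; S(1,1) = 8.4624
  k=2: S(2,0) = 11.6355; S(2,1) = 9.4100; S(2,2) = 7.6102
  k=3: S(3,0) = 12.9385; S(3,1) = 10.4638; S(3,2) = 8.4624; S(3,3) = 6.8438
Terminal payoffs V(N, i) = max(S_T - K, 0):
  V(3,0) = 4.208490; V(3,1) = 1.733756; V(3,2) = 0.000000; V(3,3) = 0.000000
Backward induction: V(k, i) = exp(-r*dt) * [p * V(k+1, i) + (1-p) * V(k+1, i+1)].
  V(2,0) = exp(-r*dt) * [p*4.208490 + (1-p)*1.733756] = 2.963521
  V(2,1) = exp(-r*dt) * [p*1.733756 + (1-p)*0.000000] = 0.869623
  V(2,2) = exp(-r*dt) * [p*0.000000 + (1-p)*0.000000] = 0.000000
  V(1,0) = exp(-r*dt) * [p*2.963521 + (1-p)*0.869623] = 1.914109
  V(1,1) = exp(-r*dt) * [p*0.869623 + (1-p)*0.000000] = 0.436188
  V(0,0) = exp(-r*dt) * [p*1.914109 + (1-p)*0.436188] = 1.174590


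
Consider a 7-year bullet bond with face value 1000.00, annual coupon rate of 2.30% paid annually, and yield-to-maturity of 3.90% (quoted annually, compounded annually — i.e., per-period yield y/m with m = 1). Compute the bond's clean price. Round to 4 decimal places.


Coupon per period c = face * coupon_rate / m = 23.000000
Periods per year m = 1; per-period yield y/m = 0.039000
Number of cashflows N = 7
Cashflows (t years, CF_t, discount factor 1/(1+y/m)^(m*t), PV):
  t = 1.0000: CF_t = 23.000000, DF = 0.962464, PV = 22.136670
  t = 2.0000: CF_t = 23.000000, DF = 0.926337, PV = 21.305746
  t = 3.0000: CF_t = 23.000000, DF = 0.891566, PV = 20.506011
  t = 4.0000: CF_t = 23.000000, DF = 0.858100, PV = 19.736296
  t = 5.0000: CF_t = 23.000000, DF = 0.825890, PV = 18.995472
  t = 6.0000: CF_t = 23.000000, DF = 0.794889, PV = 18.282457
  t = 7.0000: CF_t = 1023.000000, DF = 0.765052, PV = 782.648579
Price P = sum_t PV_t = 903.611230

Answer: Price = 903.6112


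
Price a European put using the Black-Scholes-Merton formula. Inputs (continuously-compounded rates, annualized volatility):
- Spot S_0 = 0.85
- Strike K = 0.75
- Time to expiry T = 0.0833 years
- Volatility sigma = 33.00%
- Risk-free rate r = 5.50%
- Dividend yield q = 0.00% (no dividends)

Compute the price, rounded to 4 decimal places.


Answer: Price = 0.0030

Derivation:
d1 = (ln(S/K) + (r - q + 0.5*sigma^2) * T) / (sigma * sqrt(T)) = 1.40985988
d2 = d1 - sigma * sqrt(T) = 1.31461614
exp(-rT) = 0.99542898; exp(-qT) = 1.00000000
P = K * exp(-rT) * N(-d2) - S_0 * exp(-qT) * N(-d1)
N(-d1) = 0.07929053; N(-d2) = 0.09431947
P = 0.7500 * 0.99542898 * 0.09431947 - 0.8500 * 1.00000000 * 0.07929053 = 0.0030


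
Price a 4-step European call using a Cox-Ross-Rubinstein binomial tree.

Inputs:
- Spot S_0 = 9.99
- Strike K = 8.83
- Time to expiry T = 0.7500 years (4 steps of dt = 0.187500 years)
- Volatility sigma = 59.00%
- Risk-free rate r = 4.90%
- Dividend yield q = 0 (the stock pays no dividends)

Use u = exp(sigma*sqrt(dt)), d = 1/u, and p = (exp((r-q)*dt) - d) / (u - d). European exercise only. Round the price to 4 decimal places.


Answer: Price = V(0,0) = 2.7333

Derivation:
dt = T/N = 0.187500
u = exp(sigma*sqrt(dt)) = 1.291078; d = 1/u = 0.774547
p = (exp((r-q)*dt) - d) / (u - d) = 0.454345
Discount per step: exp(-r*dt) = 0.990855
Stock lattice S(k, i) with i counting down-moves:
  k=0: S(0,0) = 9.9900
  k=1: S(1,0) = 12.8979; S(1,1) = 7.7377
  k=2: S(2,0) = 16.6522; S(2,1) = 9.9900; S(2,2) = 5.9932
  k=3: S(3,0) = 21.4992; S(3,1) = 12.8979; S(3,2) = 7.7377; S(3,3) = 4.6420
  k=4: S(4,0) = 27.7572; S(4,1) = 16.6522; S(4,2) = 9.9900; S(4,3) = 5.9932; S(4,4) = 3.5955
Terminal payoffs V(N, i) = max(S_T - K, 0):
  V(4,0) = 18.927181; V(4,1) = 7.822154; V(4,2) = 1.160000; V(4,3) = 0.000000; V(4,4) = 0.000000
Backward induction: V(k, i) = exp(-r*dt) * [p * V(k+1, i) + (1-p) * V(k+1, i+1)].
  V(3,0) = exp(-r*dt) * [p*18.927181 + (1-p)*7.822154] = 12.749983
  V(3,1) = exp(-r*dt) * [p*7.822154 + (1-p)*1.160000] = 4.148623
  V(3,2) = exp(-r*dt) * [p*1.160000 + (1-p)*0.000000] = 0.522220
  V(3,3) = exp(-r*dt) * [p*0.000000 + (1-p)*0.000000] = 0.000000
  V(2,0) = exp(-r*dt) * [p*12.749983 + (1-p)*4.148623] = 7.982924
  V(2,1) = exp(-r*dt) * [p*4.148623 + (1-p)*0.522220] = 2.150012
  V(2,2) = exp(-r*dt) * [p*0.522220 + (1-p)*0.000000] = 0.235098
  V(1,0) = exp(-r*dt) * [p*7.982924 + (1-p)*2.150012] = 4.756265
  V(1,1) = exp(-r*dt) * [p*2.150012 + (1-p)*0.235098] = 1.095022
  V(0,0) = exp(-r*dt) * [p*4.756265 + (1-p)*1.095022] = 2.733261


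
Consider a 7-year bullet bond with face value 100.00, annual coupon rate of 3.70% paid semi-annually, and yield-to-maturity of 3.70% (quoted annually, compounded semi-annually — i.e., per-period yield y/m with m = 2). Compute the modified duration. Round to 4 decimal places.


Coupon per period c = face * coupon_rate / m = 1.850000
Periods per year m = 2; per-period yield y/m = 0.018500
Number of cashflows N = 14
Cashflows (t years, CF_t, discount factor 1/(1+y/m)^(m*t), PV):
  t = 0.5000: CF_t = 1.850000, DF = 0.981836, PV = 1.816397
  t = 1.0000: CF_t = 1.850000, DF = 0.964002, PV = 1.783404
  t = 1.5000: CF_t = 1.850000, DF = 0.946492, PV = 1.751010
  t = 2.0000: CF_t = 1.850000, DF = 0.929300, PV = 1.719205
  t = 2.5000: CF_t = 1.850000, DF = 0.912420, PV = 1.687977
  t = 3.0000: CF_t = 1.850000, DF = 0.895847, PV = 1.657317
  t = 3.5000: CF_t = 1.850000, DF = 0.879575, PV = 1.627213
  t = 4.0000: CF_t = 1.850000, DF = 0.863598, PV = 1.597657
  t = 4.5000: CF_t = 1.850000, DF = 0.847912, PV = 1.568637
  t = 5.0000: CF_t = 1.850000, DF = 0.832510, PV = 1.540144
  t = 5.5000: CF_t = 1.850000, DF = 0.817389, PV = 1.512169
  t = 6.0000: CF_t = 1.850000, DF = 0.802542, PV = 1.484702
  t = 6.5000: CF_t = 1.850000, DF = 0.787964, PV = 1.457734
  t = 7.0000: CF_t = 101.850000, DF = 0.773652, PV = 78.796435
Price P = sum_t PV_t = 100.000000
First compute Macaulay numerator sum_t t * PV_t:
  t * PV_t at t = 0.5000: 0.908198
  t * PV_t at t = 1.0000: 1.783404
  t * PV_t at t = 1.5000: 2.626515
  t * PV_t at t = 2.0000: 3.438409
  t * PV_t at t = 2.5000: 4.219943
  t * PV_t at t = 3.0000: 4.971950
  t * PV_t at t = 3.5000: 5.695247
  t * PV_t at t = 4.0000: 6.390627
  t * PV_t at t = 4.5000: 7.058866
  t * PV_t at t = 5.0000: 7.700721
  t * PV_t at t = 5.5000: 8.316930
  t * PV_t at t = 6.0000: 8.908213
  t * PV_t at t = 6.5000: 9.475271
  t * PV_t at t = 7.0000: 551.575042
Macaulay duration D = 623.069336 / 100.000000 = 6.230693
Modified duration = D / (1 + y/m) = 6.230693 / (1 + 0.018500) = 6.117519

Answer: Modified duration = 6.1175


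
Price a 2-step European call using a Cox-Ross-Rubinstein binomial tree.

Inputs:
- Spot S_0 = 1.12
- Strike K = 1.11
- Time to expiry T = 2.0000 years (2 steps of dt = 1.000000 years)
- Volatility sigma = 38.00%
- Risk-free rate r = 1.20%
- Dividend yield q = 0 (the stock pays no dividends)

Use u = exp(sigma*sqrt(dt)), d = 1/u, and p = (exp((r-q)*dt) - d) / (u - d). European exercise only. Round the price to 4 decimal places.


dt = T/N = 1.000000
u = exp(sigma*sqrt(dt)) = 1.462285; d = 1/u = 0.683861
p = (exp((r-q)*dt) - d) / (u - d) = 0.421636
Discount per step: exp(-r*dt) = 0.988072
Stock lattice S(k, i) with i counting down-moves:
  k=0: S(0,0) = 1.1200
  k=1: S(1,0) = 1.6378; S(1,1) = 0.7659
  k=2: S(2,0) = 2.3949; S(2,1) = 1.1200; S(2,2) = 0.5238
Terminal payoffs V(N, i) = max(S_T - K, 0):
  V(2,0) = 1.284869; V(2,1) = 0.010000; V(2,2) = 0.000000
Backward induction: V(k, i) = exp(-r*dt) * [p * V(k+1, i) + (1-p) * V(k+1, i+1)].
  V(1,0) = exp(-r*dt) * [p*1.284869 + (1-p)*0.010000] = 0.540999
  V(1,1) = exp(-r*dt) * [p*0.010000 + (1-p)*0.000000] = 0.004166
  V(0,0) = exp(-r*dt) * [p*0.540999 + (1-p)*0.004166] = 0.227764

Answer: Price = V(0,0) = 0.2278


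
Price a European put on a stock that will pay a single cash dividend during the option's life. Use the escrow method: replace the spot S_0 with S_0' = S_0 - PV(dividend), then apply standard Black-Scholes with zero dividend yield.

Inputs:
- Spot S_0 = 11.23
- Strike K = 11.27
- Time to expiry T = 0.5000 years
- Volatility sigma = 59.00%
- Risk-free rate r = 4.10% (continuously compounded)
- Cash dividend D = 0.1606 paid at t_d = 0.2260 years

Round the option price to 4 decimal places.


Answer: Price = 1.8121

Derivation:
PV(D) = D * exp(-r * t_d) = 0.1606 * 0.99077680 = 0.15911875
S_0' = S_0 - PV(D) = 11.2300 - 0.15911875 = 11.07088125
d1 = (ln(S_0'/K) + (r + sigma^2/2)*T) / (sigma*sqrt(T)) = 0.21500606
d2 = d1 - sigma*sqrt(T) = -0.20218694
exp(-rT) = 0.97970870
N(-d1) = 0.41488130; N(-d2) = 0.58011471
P = K * exp(-rT) * N(-d2) - S_0' * N(-d1) = 11.2700 * 0.97970870 * 0.58011471 - 11.07088125 * 0.41488130 = 1.8121


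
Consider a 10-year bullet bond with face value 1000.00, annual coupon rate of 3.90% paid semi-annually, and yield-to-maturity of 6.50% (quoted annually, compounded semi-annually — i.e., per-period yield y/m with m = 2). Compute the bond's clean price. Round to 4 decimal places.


Coupon per period c = face * coupon_rate / m = 19.500000
Periods per year m = 2; per-period yield y/m = 0.032500
Number of cashflows N = 20
Cashflows (t years, CF_t, discount factor 1/(1+y/m)^(m*t), PV):
  t = 0.5000: CF_t = 19.500000, DF = 0.968523, PV = 18.886199
  t = 1.0000: CF_t = 19.500000, DF = 0.938037, PV = 18.291718
  t = 1.5000: CF_t = 19.500000, DF = 0.908510, PV = 17.715949
  t = 2.0000: CF_t = 19.500000, DF = 0.879913, PV = 17.158304
  t = 2.5000: CF_t = 19.500000, DF = 0.852216, PV = 16.618213
  t = 3.0000: CF_t = 19.500000, DF = 0.825391, PV = 16.095121
  t = 3.5000: CF_t = 19.500000, DF = 0.799410, PV = 15.588495
  t = 4.0000: CF_t = 19.500000, DF = 0.774247, PV = 15.097816
  t = 4.5000: CF_t = 19.500000, DF = 0.749876, PV = 14.622582
  t = 5.0000: CF_t = 19.500000, DF = 0.726272, PV = 14.162307
  t = 5.5000: CF_t = 19.500000, DF = 0.703411, PV = 13.716520
  t = 6.0000: CF_t = 19.500000, DF = 0.681270, PV = 13.284765
  t = 6.5000: CF_t = 19.500000, DF = 0.659826, PV = 12.866601
  t = 7.0000: CF_t = 19.500000, DF = 0.639056, PV = 12.461599
  t = 7.5000: CF_t = 19.500000, DF = 0.618941, PV = 12.069345
  t = 8.0000: CF_t = 19.500000, DF = 0.599458, PV = 11.689438
  t = 8.5000: CF_t = 19.500000, DF = 0.580589, PV = 11.321490
  t = 9.0000: CF_t = 19.500000, DF = 0.562314, PV = 10.965123
  t = 9.5000: CF_t = 19.500000, DF = 0.544614, PV = 10.619974
  t = 10.0000: CF_t = 1019.500000, DF = 0.527471, PV = 537.756940
Price P = sum_t PV_t = 810.988500

Answer: Price = 810.9885


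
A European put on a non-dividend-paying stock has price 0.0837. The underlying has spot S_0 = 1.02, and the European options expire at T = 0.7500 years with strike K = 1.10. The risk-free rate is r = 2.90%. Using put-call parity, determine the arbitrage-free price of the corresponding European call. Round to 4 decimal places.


Answer: Call price = 0.0274

Derivation:
Put-call parity: C - P = S_0 * exp(-qT) - K * exp(-rT).
S_0 * exp(-qT) = 1.0200 * 1.00000000 = 1.02000000
K * exp(-rT) = 1.1000 * 0.97848483 = 1.07633331
C = P + S*exp(-qT) - K*exp(-rT)
C = 0.0837 + 1.02000000 - 1.07633331 = 0.0274


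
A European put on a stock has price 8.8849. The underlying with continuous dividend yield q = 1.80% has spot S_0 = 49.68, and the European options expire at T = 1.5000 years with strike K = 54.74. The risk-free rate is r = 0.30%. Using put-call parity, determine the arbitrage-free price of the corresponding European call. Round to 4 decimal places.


Put-call parity: C - P = S_0 * exp(-qT) - K * exp(-rT).
S_0 * exp(-qT) = 49.6800 * 0.97336124 = 48.35658648
K * exp(-rT) = 54.7400 * 0.99551011 = 54.49422341
C = P + S*exp(-qT) - K*exp(-rT)
C = 8.8849 + 48.35658648 - 54.49422341 = 2.7473

Answer: Call price = 2.7473


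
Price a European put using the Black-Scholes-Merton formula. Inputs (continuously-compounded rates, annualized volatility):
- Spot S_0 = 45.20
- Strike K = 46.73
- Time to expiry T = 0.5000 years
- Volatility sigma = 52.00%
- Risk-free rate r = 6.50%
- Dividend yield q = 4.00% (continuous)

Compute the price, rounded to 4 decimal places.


d1 = (ln(S/K) + (r - q + 0.5*sigma^2) * T) / (sigma * sqrt(T)) = 0.12730840
d2 = d1 - sigma * sqrt(T) = -0.24038712
exp(-rT) = 0.96802245; exp(-qT) = 0.98019867
P = K * exp(-rT) * N(-d2) - S_0 * exp(-qT) * N(-d1)
N(-d1) = 0.44934816; N(-d2) = 0.59498492
P = 46.7300 * 0.96802245 * 0.59498492 - 45.2000 * 0.98019867 * 0.44934816 = 7.0062

Answer: Price = 7.0062


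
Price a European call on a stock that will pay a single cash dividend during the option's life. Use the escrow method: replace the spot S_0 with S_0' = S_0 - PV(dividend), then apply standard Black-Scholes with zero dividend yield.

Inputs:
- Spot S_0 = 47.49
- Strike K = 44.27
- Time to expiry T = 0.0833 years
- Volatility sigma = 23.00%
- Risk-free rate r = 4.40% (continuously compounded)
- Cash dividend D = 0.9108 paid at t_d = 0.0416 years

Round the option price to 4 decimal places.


Answer: Price = 2.8208

Derivation:
PV(D) = D * exp(-r * t_d) = 0.9108 * 0.99817127 = 0.90913440
S_0' = S_0 - PV(D) = 47.4900 - 0.90913440 = 46.58086560
d1 = (ln(S_0'/K) + (r + sigma^2/2)*T) / (sigma*sqrt(T)) = 0.85491677
d2 = d1 - sigma*sqrt(T) = 0.78853477
exp(-rT) = 0.99634151
N(d1) = 0.80370139; N(d2) = 0.78480802
C = S_0' * N(d1) - K * exp(-rT) * N(d2) = 46.58086560 * 0.80370139 - 44.2700 * 0.99634151 * 0.78480802 = 2.8208


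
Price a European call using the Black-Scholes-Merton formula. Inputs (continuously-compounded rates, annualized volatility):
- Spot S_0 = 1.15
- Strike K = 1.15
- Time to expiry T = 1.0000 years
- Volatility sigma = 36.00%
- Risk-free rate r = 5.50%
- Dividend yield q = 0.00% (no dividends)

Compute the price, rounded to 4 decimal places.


d1 = (ln(S/K) + (r - q + 0.5*sigma^2) * T) / (sigma * sqrt(T)) = 0.33277778
d2 = d1 - sigma * sqrt(T) = -0.02722222
exp(-rT) = 0.94648515; exp(-qT) = 1.00000000
C = S_0 * exp(-qT) * N(d1) - K * exp(-rT) * N(d2)
N(d1) = 0.63034898; N(d2) = 0.48914125
C = 1.1500 * 1.00000000 * 0.63034898 - 1.1500 * 0.94648515 * 0.48914125 = 0.1925

Answer: Price = 0.1925


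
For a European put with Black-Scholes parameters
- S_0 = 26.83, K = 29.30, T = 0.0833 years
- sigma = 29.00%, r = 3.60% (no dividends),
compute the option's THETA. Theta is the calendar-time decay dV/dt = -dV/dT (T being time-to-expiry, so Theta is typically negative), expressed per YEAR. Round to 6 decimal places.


Answer: Theta = -2.445544

Derivation:
d1 = -0.9745067864; d2 = -1.0582058306
phi(d1) = 0.2481379912; exp(-qT) = 1.0000000000; exp(-rT) = 0.9970056919
Theta = -S*exp(-qT)*phi(d1)*sigma/(2*sqrt(T)) + r*K*exp(-rT)*N(-d2) - q*S*exp(-qT)*N(-d1)
N(-d1) = 0.8350975144; N(-d2) = 0.8550191932; sqrt(T) = 0.2886173938
Term 1 = -26.8300 * 1.0000000000 * 0.2481379912 * 0.2900 / (2 * 0.2886173938) = -3.3447174522
Term 2 = 0.0360 * 29.3000 * 0.9970056919 * 0.8550191932 = 0.8991737556
Term 3 = 0 (no dividend yield, q = 0)
Theta = -3.3447174522 + (0.8991737556) + (0.0000000000) = -2.445544


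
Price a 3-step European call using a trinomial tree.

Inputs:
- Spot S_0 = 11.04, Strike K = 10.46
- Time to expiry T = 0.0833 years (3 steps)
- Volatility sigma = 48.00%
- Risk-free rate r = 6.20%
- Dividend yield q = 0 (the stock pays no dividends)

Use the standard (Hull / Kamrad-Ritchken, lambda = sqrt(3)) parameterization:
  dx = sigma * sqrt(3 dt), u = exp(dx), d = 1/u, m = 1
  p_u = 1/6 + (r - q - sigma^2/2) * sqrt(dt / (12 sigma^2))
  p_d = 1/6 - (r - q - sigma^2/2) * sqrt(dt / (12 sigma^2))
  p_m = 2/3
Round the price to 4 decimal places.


Answer: Price = V(0,0) = 0.9786

Derivation:
dt = T/N = 0.027767; dx = sigma*sqrt(3*dt) = 0.138536
u = exp(dx) = 1.148591; d = 1/u = 0.870632
p_u = 0.161335, p_m = 0.666667, p_d = 0.171998
Discount per step: exp(-r*dt) = 0.998280
Stock lattice S(k, j) with j the centered position index:
  k=0: S(0,+0) = 11.0400
  k=1: S(1,-1) = 9.6118; S(1,+0) = 11.0400; S(1,+1) = 12.6804
  k=2: S(2,-2) = 8.3683; S(2,-1) = 9.6118; S(2,+0) = 11.0400; S(2,+1) = 12.6804; S(2,+2) = 14.5647
  k=3: S(3,-3) = 7.2857; S(3,-2) = 8.3683; S(3,-1) = 9.6118; S(3,+0) = 11.0400; S(3,+1) = 12.6804; S(3,+2) = 14.5647; S(3,+3) = 16.7288
Terminal payoffs V(N, j) = max(S_T - K, 0):
  V(3,-3) = 0.000000; V(3,-2) = 0.000000; V(3,-1) = 0.000000; V(3,+0) = 0.580000; V(3,+1) = 2.220449; V(3,+2) = 4.104656; V(3,+3) = 6.268839
Backward induction: V(k, j) = exp(-r*dt) * [p_u * V(k+1, j+1) + p_m * V(k+1, j) + p_d * V(k+1, j-1)]
  V(2,-2) = exp(-r*dt) * [p_u*0.000000 + p_m*0.000000 + p_d*0.000000] = 0.000000
  V(2,-1) = exp(-r*dt) * [p_u*0.580000 + p_m*0.000000 + p_d*0.000000] = 0.093413
  V(2,+0) = exp(-r*dt) * [p_u*2.220449 + p_m*0.580000 + p_d*0.000000] = 0.743622
  V(2,+1) = exp(-r*dt) * [p_u*4.104656 + p_m*2.220449 + p_d*0.580000] = 2.238427
  V(2,+2) = exp(-r*dt) * [p_u*6.268839 + p_m*4.104656 + p_d*2.220449] = 4.122631
  V(1,-1) = exp(-r*dt) * [p_u*0.743622 + p_m*0.093413 + p_d*0.000000] = 0.181935
  V(1,+0) = exp(-r*dt) * [p_u*2.238427 + p_m*0.743622 + p_d*0.093413] = 0.871451
  V(1,+1) = exp(-r*dt) * [p_u*4.122631 + p_m*2.238427 + p_d*0.743622] = 2.281381
  V(0,+0) = exp(-r*dt) * [p_u*2.281381 + p_m*0.871451 + p_d*0.181935] = 0.978641
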